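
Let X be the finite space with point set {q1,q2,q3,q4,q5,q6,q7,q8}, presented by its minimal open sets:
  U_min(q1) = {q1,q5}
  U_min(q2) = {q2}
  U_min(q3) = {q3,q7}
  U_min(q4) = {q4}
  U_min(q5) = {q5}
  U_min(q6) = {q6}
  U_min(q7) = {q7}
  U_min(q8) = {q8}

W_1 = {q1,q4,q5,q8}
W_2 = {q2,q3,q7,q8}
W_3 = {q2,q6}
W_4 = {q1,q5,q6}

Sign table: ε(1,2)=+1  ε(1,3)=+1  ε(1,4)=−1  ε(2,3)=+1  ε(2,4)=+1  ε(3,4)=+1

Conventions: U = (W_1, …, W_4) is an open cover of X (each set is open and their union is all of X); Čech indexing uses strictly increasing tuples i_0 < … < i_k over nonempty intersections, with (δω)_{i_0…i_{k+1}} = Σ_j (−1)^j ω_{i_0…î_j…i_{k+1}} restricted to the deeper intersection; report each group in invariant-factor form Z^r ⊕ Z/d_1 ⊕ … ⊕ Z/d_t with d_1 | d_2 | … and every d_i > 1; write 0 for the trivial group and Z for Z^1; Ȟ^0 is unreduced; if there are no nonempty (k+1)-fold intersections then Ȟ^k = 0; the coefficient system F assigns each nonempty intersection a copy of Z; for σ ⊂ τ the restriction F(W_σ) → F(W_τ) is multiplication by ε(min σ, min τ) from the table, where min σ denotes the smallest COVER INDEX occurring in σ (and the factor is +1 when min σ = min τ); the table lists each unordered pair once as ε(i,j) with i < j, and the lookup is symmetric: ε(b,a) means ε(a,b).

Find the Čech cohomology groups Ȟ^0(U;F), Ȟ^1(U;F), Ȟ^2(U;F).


nerve of the cover:
  W12={q8} W14={q1,q5} W23={q2} W34={q6}
C dims 4,4; δ0: rk 4, SNF 1^3·2
Ȟ^0 = (4 − 4) − 0 = 0, so Ȟ^0 ≅ 0
Ȟ^1 = (4 − 0) − 4 = 0 plus torsion [2], so Ȟ^1 ≅ Z/2
Ȟ^2 = (0 − 0) − 0 = 0, so Ȟ^2 ≅ 0

Ȟ^0 ≅ 0,  Ȟ^1 ≅ Z/2,  Ȟ^2 ≅ 0


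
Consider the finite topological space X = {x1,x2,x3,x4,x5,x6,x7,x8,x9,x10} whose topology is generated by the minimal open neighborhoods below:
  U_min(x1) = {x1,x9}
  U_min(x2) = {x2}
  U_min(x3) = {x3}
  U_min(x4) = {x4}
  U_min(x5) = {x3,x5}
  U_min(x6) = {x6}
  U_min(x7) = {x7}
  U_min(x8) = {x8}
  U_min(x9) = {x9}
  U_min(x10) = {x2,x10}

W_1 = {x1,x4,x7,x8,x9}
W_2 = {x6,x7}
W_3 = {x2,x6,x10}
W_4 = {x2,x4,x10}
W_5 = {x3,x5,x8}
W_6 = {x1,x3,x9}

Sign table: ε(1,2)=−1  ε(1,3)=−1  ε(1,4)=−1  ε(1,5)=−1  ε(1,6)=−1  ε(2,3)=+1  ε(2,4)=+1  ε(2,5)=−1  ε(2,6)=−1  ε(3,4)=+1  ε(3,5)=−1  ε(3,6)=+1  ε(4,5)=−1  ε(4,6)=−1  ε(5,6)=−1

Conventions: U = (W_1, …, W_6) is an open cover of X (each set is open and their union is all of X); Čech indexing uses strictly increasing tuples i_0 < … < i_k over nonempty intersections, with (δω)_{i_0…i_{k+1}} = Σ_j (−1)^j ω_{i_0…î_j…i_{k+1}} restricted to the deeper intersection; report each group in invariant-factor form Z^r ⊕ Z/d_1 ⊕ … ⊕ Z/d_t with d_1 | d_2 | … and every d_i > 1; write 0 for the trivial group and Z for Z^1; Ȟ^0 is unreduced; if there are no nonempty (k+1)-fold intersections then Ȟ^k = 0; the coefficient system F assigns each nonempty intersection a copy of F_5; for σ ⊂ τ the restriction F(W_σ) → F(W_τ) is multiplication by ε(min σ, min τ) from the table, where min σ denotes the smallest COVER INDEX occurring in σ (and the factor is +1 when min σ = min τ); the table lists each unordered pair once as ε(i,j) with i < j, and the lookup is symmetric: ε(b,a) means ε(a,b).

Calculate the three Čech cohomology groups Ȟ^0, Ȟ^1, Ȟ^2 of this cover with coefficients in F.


Ȟ^0(U;F) ≅ 0, Ȟ^1(U;F) ≅ Z/5, Ȟ^2(U;F) ≅ 0

cover nerve:
  W12={x7} W14={x4} W15={x8} W16={x1,x9} W23={x6} W34={x2,x10} W56={x3}
C dims 6,7; δ0: rk_F5 6
Ȟ^0: (6−6)−0=0 ⇒ 0
Ȟ^1: (7−0)−6=1 ⇒ Z/5
Ȟ^2: (0−0)−0=0 ⇒ 0


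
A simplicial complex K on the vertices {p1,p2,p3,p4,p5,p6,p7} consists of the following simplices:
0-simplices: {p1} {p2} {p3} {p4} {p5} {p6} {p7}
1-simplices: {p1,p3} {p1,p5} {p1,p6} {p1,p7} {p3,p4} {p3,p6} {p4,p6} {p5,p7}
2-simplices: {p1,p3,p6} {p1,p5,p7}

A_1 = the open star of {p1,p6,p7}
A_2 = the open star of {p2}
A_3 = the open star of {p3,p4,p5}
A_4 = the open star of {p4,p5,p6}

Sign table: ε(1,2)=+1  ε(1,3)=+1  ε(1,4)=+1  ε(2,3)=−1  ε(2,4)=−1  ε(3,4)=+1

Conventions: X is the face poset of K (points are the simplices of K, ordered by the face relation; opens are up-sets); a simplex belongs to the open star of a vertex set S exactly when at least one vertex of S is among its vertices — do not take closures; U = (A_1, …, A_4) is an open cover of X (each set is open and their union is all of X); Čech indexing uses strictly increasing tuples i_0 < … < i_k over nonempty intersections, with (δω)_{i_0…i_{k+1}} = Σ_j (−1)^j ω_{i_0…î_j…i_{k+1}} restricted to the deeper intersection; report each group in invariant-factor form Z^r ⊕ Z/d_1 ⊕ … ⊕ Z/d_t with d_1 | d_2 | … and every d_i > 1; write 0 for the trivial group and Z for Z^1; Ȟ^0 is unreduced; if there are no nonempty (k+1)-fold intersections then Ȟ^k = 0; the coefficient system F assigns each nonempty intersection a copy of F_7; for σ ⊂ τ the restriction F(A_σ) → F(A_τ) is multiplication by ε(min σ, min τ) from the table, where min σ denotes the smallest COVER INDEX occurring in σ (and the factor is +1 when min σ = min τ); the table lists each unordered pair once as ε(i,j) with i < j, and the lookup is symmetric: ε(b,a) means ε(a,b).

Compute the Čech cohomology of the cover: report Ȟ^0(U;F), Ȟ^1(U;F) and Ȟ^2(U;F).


nonempty overlaps:
  A1={{p1},{p6},{p7},{p1,p3},{p1,p5},{p1,p6},{p1,p7},{p3,p6},{p4,p6},{p5,p7},{p1,p3,p6},{p1,p5,p7}} A2={{p2}} A3={{p3},{p4},{p5},{p1,p3},{p1,p5},{p3,p4},{p3,p6},{p4,p6},{p5,p7},{p1,p3,p6},{p1,p5,p7}} A4={{p4},{p5},{p6},{p1,p5},{p1,p6},{p3,p4},{p3,p6},{p4,p6},{p5,p7},{p1,p3,p6},{p1,p5,p7}}
  A13={{p1,p3},{p1,p5},{p3,p6},{p4,p6},{p5,p7},{p1,p3,p6},{p1,p5,p7}} A14={{p6},{p1,p5},{p1,p6},{p3,p6},{p4,p6},{p5,p7},{p1,p3,p6},{p1,p5,p7}} A34={{p4},{p5},{p1,p5},{p3,p4},{p3,p6},{p4,p6},{p5,p7},{p1,p3,p6},{p1,p5,p7}}
  A134={{p1,p5},{p3,p6},{p4,p6},{p5,p7},{p1,p3,p6},{p1,p5,p7}}
C dims 4,3,1; δ0: rk_F7 2; δ1: rk_F7 1
degree 0: 4−2−0 = 2 → Ȟ^0 ≅ Z/7 ⊕ Z/7
degree 1: 3−1−2 = 0 → Ȟ^1 ≅ 0
degree 2: 1−0−1 = 0 → Ȟ^2 ≅ 0

Ȟ^0 = Z/7 ⊕ Z/7; Ȟ^1 = 0; Ȟ^2 = 0


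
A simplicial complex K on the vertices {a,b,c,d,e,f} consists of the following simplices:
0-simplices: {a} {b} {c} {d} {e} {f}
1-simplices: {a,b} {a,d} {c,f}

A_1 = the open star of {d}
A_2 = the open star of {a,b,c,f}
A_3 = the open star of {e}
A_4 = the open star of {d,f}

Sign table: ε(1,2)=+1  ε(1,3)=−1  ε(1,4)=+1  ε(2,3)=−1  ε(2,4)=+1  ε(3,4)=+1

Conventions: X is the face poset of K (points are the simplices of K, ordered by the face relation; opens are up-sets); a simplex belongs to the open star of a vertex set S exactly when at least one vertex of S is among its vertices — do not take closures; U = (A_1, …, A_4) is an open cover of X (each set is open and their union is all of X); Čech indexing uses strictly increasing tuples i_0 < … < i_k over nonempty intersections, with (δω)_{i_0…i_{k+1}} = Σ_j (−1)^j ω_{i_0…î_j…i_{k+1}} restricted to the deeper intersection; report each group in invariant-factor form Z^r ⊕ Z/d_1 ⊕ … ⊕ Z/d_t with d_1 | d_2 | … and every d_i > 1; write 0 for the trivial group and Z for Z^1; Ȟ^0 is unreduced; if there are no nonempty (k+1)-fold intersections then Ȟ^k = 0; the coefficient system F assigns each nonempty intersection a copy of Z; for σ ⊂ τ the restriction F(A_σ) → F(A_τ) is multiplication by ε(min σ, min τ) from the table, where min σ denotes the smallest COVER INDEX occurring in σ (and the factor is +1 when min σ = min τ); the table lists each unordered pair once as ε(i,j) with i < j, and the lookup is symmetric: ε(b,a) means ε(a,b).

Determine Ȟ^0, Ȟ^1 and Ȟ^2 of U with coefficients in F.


Ȟ^0(U;F) ≅ Z^2, Ȟ^1(U;F) ≅ 0, Ȟ^2(U;F) ≅ 0

nerve of the cover:
  A1={{d},{a,d}} A2={{a},{b},{c},{f},{a,b},{a,d},{c,f}} A3={{e}} A4={{d},{f},{a,d},{c,f}}
  A12={{a,d}} A14={{d},{a,d}} A24={{f},{a,d},{c,f}}
  A124={{a,d}}
C dims 4,3,1; δ0: rk 2, SNF 1^2; δ1: rk 1, SNF 1^1
Ȟ^0 = (4 − 2) − 0 = 2, so Ȟ^0 ≅ Z^2
Ȟ^1 = (3 − 1) − 2 = 0, so Ȟ^1 ≅ 0
Ȟ^2 = (1 − 0) − 1 = 0, so Ȟ^2 ≅ 0


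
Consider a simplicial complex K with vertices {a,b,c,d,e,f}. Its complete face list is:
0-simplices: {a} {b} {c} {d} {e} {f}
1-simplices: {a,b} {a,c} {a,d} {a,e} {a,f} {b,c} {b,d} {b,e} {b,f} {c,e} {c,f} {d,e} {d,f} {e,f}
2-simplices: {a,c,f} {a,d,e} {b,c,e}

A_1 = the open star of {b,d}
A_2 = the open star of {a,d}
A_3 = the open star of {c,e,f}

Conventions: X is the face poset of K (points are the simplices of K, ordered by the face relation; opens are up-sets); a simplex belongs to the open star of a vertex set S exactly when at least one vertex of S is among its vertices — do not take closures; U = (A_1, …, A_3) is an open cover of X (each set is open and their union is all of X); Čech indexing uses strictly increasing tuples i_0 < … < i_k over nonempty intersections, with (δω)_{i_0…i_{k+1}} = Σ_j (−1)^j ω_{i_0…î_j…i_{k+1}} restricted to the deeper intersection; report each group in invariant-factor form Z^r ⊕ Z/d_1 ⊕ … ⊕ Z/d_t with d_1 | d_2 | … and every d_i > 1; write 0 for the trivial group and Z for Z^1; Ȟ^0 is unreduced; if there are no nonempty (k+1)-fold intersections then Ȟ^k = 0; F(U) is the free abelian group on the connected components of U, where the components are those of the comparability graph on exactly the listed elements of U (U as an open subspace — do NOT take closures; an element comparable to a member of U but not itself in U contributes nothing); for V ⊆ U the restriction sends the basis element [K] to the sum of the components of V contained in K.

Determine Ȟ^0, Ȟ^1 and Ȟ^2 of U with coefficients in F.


nerve simplices:
  A1={{b},{d},{a,b},{a,d},{b,c},{b,d},{b,e},{b,f},{d,e},{d,f},{a,d,e},{b,c,e}} A2={{a},{d},{a,b},{a,c},{a,d},{a,e},{a,f},{b,d},{d,e},{d,f},{a,c,f},{a,d,e}} A3={{c},{e},{f},{a,c},{a,e},{a,f},{b,c},{b,e},{b,f},{c,e},{c,f},{d,e},{d,f},{e,f},{a,c,f},{a,d,e},{b,c,e}}
  A12={{d},{a,b},{a,d},{b,d},{d,e},{d,f},{a,d,e}} A13={{b,c},{b,e},{b,f},{d,e},{d,f},{a,d,e},{b,c,e}} A23={{a,c},{a,e},{a,f},{d,e},{d,f},{a,c,f},{a,d,e}}
  A123={{d,e},{d,f},{a,d,e}}
components per intersection:
  A1: {{b},{d},{a,b},{a,d},{b,c},{b,d},{b,e},{b,f},{d,e},{d,f},{a,d,e},{b,c,e}}
  A2: {{a},{d},{a,b},{a,c},{a,d},{a,e},{a,f},{b,d},{d,e},{d,f},{a,c,f},{a,d,e}}
  A3: {{c},{e},{f},{a,c},{a,e},{a,f},{b,c},{b,e},{b,f},{c,e},{c,f},{d,e},{d,f},{e,f},{a,c,f},{a,d,e},{b,c,e}}
  A12: {{d},{a,d},{b,d},{d,e},{d,f},{a,d,e}} {{a,b}}
  A13: {{b,c},{b,e},{b,c,e}} {{b,f}} {{d,e},{a,d,e}} {{d,f}}
  A23: {{a,c},{a,f},{a,c,f}} {{a,e},{d,e},{a,d,e}} {{d,f}}
  A123: {{d,e},{a,d,e}} {{d,f}}
C dims 3,9,2; δ0: rk 2, SNF 1^2; δ1: rk 2, SNF 1^2
degree 0: 3−2−0 = 1 → Ȟ^0 ≅ Z
degree 1: 9−2−2 = 5 → Ȟ^1 ≅ Z^5
degree 2: 2−0−2 = 0 → Ȟ^2 ≅ 0

Ȟ^0(U;F) ≅ Z, Ȟ^1(U;F) ≅ Z^5 and Ȟ^2(U;F) ≅ 0


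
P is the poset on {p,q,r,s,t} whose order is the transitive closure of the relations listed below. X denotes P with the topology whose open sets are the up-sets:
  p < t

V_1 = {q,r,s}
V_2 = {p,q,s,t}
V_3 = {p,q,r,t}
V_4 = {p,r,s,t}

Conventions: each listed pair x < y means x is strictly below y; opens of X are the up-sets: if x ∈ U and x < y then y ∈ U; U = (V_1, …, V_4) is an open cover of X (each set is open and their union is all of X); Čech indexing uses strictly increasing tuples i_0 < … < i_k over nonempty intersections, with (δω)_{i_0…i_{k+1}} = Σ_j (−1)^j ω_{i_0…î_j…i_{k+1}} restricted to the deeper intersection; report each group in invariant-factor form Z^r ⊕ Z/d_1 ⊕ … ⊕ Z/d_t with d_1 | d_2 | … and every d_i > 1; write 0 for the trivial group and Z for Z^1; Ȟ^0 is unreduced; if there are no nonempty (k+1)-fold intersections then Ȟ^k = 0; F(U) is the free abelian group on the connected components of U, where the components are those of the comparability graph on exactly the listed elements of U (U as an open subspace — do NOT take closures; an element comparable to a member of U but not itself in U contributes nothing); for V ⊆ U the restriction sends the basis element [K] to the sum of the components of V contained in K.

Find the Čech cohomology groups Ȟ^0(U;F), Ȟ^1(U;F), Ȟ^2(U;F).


Ȟ^0 ≅ Z^4,  Ȟ^1 ≅ 0,  Ȟ^2 ≅ 0

nerve simplices:
  V12={q,s} V13={q,r} V14={r,s} V23={p,q,t} V24={p,s,t} V34={p,r,t}
  V123={q} V124={s} V134={r} V234={p,t}
components per intersection:
  V1: {q} {r} {s}
  V2: {p,t} {q} {s}
  V3: {p,t} {q} {r}
  V4: {p,t} {r} {s}
  V12: {q} {s}
  V13: {q} {r}
  V14: {r} {s}
  V23: {p,t} {q}
  V24: {p,t} {s}
  V34: {p,t} {r}
  V123: {q}
  V124: {s}
  V134: {r}
  V234: {p,t}
C dims 12,12,4; δ0: rk 8, SNF 1^8; δ1: rk 4, SNF 1^4
degree 0: 12−8−0 = 4 → Ȟ^0 ≅ Z^4
degree 1: 12−4−8 = 0 → Ȟ^1 ≅ 0
degree 2: 4−0−4 = 0 → Ȟ^2 ≅ 0


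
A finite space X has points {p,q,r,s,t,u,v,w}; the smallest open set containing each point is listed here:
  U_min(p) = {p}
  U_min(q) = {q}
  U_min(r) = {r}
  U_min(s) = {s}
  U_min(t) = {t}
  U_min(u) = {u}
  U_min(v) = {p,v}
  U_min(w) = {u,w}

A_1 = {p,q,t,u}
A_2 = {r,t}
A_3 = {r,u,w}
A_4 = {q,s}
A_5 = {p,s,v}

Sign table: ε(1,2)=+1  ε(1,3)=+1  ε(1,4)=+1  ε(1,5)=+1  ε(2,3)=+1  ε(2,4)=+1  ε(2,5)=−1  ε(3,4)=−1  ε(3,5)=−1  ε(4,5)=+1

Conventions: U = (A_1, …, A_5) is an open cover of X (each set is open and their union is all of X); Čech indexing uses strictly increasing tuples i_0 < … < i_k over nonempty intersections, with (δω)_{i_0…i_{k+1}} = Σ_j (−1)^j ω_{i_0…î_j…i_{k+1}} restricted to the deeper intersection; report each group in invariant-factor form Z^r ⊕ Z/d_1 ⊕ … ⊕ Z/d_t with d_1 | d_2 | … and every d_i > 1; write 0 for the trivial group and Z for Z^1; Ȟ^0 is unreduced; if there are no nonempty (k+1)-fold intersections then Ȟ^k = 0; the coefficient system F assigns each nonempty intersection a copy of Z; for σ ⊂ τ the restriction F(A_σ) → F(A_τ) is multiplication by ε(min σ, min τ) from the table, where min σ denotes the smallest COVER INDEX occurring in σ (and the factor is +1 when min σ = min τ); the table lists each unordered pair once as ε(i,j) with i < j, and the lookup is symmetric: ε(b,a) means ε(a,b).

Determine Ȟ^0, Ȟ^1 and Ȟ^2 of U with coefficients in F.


Ȟ^0(U;F) ≅ Z, Ȟ^1(U;F) ≅ Z^2 and Ȟ^2(U;F) ≅ 0

nerve of the cover:
  A12={t} A13={u} A14={q} A15={p} A23={r} A45={s}
C dims 5,6; δ0: rk 4, SNF 1^4
Ȟ^0 = (5 − 4) − 0 = 1, so Ȟ^0 ≅ Z
Ȟ^1 = (6 − 0) − 4 = 2, so Ȟ^1 ≅ Z^2
Ȟ^2 = (0 − 0) − 0 = 0, so Ȟ^2 ≅ 0


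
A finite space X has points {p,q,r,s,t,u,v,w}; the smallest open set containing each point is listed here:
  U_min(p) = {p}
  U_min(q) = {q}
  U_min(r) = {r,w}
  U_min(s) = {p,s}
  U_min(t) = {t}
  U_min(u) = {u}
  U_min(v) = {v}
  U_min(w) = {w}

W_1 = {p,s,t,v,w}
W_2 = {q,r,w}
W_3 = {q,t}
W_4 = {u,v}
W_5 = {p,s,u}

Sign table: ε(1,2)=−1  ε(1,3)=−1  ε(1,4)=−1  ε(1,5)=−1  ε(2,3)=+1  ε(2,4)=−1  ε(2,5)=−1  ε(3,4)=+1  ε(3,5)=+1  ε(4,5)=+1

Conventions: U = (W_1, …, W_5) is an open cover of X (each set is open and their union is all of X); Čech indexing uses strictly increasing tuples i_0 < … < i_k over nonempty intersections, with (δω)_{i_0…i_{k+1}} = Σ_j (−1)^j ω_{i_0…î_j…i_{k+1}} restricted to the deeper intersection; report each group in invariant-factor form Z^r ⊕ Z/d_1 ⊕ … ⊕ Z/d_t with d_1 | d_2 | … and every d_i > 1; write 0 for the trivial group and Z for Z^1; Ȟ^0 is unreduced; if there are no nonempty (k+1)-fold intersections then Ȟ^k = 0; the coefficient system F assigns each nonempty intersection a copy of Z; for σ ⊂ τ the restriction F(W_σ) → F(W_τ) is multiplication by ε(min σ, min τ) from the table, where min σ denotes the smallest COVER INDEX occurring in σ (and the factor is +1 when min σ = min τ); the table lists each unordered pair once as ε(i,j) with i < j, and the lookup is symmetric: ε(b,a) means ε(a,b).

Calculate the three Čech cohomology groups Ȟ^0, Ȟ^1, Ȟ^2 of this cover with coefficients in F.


Ȟ^0(U;F) ≅ Z; Ȟ^1(U;F) ≅ Z^2; Ȟ^2(U;F) ≅ 0

nerve simplices:
  W12={w} W13={t} W14={v} W15={p,s} W23={q} W45={u}
C dims 5,6; δ0: rk 4, SNF 1^4
degree 0: 5−4−0 = 1 → Ȟ^0 ≅ Z
degree 1: 6−0−4 = 2 → Ȟ^1 ≅ Z^2
degree 2: 0−0−0 = 0 → Ȟ^2 ≅ 0


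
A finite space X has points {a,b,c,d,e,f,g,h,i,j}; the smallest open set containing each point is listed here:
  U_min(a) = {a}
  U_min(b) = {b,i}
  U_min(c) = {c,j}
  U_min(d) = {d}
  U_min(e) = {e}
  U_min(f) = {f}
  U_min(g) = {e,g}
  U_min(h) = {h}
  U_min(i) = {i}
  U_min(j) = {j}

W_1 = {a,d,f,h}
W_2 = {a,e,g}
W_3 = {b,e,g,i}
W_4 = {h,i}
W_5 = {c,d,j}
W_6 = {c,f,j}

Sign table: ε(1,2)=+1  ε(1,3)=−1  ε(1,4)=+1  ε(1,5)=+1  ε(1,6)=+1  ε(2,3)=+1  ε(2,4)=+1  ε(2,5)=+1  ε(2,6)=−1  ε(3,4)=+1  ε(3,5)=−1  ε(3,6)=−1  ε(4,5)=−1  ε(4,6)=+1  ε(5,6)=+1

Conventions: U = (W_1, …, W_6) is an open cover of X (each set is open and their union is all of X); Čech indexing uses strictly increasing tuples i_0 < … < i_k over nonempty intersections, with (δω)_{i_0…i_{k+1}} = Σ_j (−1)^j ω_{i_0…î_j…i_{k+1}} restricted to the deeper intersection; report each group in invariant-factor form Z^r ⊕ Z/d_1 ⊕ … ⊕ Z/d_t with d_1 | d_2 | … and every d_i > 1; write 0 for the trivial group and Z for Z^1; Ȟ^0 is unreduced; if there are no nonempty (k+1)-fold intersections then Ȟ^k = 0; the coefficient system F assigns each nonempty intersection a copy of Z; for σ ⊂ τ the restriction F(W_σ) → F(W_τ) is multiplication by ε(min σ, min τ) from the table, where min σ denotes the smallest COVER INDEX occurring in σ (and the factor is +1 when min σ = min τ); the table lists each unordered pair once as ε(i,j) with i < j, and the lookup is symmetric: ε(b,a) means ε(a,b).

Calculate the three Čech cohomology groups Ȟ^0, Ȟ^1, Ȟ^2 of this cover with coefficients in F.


Ȟ^0 ≅ Z, Ȟ^1 ≅ Z^2, Ȟ^2 ≅ 0

nonempty overlaps:
  W12={a} W14={h} W15={d} W16={f} W23={e,g} W34={i} W56={c,j}
C dims 6,7; δ0: rk 5, SNF 1^5
degree 0: 6−5−0 = 1 → Ȟ^0 ≅ Z
degree 1: 7−0−5 = 2 → Ȟ^1 ≅ Z^2
degree 2: 0−0−0 = 0 → Ȟ^2 ≅ 0


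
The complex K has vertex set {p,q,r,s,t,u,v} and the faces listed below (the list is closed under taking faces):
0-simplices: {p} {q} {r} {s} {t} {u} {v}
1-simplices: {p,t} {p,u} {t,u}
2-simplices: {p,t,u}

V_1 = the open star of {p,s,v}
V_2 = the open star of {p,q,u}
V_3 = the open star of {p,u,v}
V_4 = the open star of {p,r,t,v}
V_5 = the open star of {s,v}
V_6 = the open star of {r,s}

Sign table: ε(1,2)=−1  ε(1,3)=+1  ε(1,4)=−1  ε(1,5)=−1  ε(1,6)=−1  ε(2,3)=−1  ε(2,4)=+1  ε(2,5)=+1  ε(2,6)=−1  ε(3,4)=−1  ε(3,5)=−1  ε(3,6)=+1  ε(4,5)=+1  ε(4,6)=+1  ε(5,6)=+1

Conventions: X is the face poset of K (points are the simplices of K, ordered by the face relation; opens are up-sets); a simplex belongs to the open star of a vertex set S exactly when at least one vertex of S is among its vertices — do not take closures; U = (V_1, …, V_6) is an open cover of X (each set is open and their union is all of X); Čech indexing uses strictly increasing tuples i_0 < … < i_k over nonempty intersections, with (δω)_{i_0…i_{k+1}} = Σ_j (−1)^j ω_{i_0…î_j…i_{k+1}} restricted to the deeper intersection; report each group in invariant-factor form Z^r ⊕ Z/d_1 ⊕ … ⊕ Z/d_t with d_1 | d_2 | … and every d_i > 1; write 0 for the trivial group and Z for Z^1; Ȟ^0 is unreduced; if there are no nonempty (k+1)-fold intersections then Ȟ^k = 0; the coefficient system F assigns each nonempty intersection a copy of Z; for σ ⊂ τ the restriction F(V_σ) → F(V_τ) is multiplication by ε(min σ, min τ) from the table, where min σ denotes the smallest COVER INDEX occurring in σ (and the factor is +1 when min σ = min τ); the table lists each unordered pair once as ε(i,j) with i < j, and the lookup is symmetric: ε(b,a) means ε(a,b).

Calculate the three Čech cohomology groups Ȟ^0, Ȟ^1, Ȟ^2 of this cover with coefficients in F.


Ȟ^0(U;F) ≅ Z, Ȟ^1(U;F) ≅ Z and Ȟ^2(U;F) ≅ 0

nonempty intersections:
  V1={{p},{s},{v},{p,t},{p,u},{p,t,u}} V2={{p},{q},{u},{p,t},{p,u},{t,u},{p,t,u}} V3={{p},{u},{v},{p,t},{p,u},{t,u},{p,t,u}} V4={{p},{r},{t},{v},{p,t},{p,u},{t,u},{p,t,u}} V5={{s},{v}} V6={{r},{s}}
  V12={{p},{p,t},{p,u},{p,t,u}} V13={{p},{v},{p,t},{p,u},{p,t,u}} V14={{p},{v},{p,t},{p,u},{p,t,u}} V15={{s},{v}} V16={{s}} V23={{p},{u},{p,t},{p,u},{t,u},{p,t,u}} V24={{p},{p,t},{p,u},{t,u},{p,t,u}} V34={{p},{v},{p,t},{p,u},{t,u},{p,t,u}} V35={{v}} V45={{v}} V46={{r}} V56={{s}}
  V123={{p},{p,t},{p,u},{p,t,u}} V124={{p},{p,t},{p,u},{p,t,u}} V134={{p},{v},{p,t},{p,u},{p,t,u}} V135={{v}} V145={{v}} V156={{s}} V234={{p},{p,t},{p,u},{t,u},{p,t,u}} V345={{v}}
  V1234={{p},{p,t},{p,u},{p,t,u}} V1345={{v}}
C dims 6,12,8,2; δ0: rk 5, SNF 1^5; δ1: rk 6, SNF 1^6; δ2: rk 2, SNF 1^2
Ȟ^0: (6−5)−0=1 ⇒ Z
Ȟ^1: (12−6)−5=1 ⇒ Z
Ȟ^2: (8−2)−6=0 ⇒ 0


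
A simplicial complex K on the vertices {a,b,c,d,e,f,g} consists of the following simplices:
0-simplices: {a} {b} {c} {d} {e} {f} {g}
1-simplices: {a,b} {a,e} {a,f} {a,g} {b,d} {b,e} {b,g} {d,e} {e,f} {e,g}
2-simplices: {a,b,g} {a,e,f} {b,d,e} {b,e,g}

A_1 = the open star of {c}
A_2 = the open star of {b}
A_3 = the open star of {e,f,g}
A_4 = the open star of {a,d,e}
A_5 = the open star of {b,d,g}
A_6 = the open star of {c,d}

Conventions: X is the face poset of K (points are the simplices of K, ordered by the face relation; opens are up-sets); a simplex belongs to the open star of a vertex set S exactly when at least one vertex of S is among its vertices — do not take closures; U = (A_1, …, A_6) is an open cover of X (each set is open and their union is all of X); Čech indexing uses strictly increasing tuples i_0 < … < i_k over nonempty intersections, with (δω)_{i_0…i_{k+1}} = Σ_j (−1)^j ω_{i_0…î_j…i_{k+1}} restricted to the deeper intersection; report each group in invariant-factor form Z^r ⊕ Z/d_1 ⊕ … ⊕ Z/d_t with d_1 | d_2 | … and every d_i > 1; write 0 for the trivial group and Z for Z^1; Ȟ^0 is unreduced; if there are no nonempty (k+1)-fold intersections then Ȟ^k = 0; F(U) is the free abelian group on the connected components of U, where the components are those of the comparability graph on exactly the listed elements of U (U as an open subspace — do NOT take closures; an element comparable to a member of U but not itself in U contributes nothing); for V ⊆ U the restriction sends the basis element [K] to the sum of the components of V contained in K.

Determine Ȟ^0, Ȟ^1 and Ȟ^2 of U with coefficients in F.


Ȟ^0 ≅ Z^2,  Ȟ^1 ≅ Z,  Ȟ^2 ≅ 0

nerve of the cover:
  A1={{c}} A2={{b},{a,b},{b,d},{b,e},{b,g},{a,b,g},{b,d,e},{b,e,g}} A3={{e},{f},{g},{a,e},{a,f},{a,g},{b,e},{b,g},{d,e},{e,f},{e,g},{a,b,g},{a,e,f},{b,d,e},{b,e,g}} A4={{a},{d},{e},{a,b},{a,e},{a,f},{a,g},{b,d},{b,e},{d,e},{e,f},{e,g},{a,b,g},{a,e,f},{b,d,e},{b,e,g}} A5={{b},{d},{g},{a,b},{a,g},{b,d},{b,e},{b,g},{d,e},{e,g},{a,b,g},{b,d,e},{b,e,g}} A6={{c},{d},{b,d},{d,e},{b,d,e}}
  A16={{c}} A23={{b,e},{b,g},{a,b,g},{b,d,e},{b,e,g}} A24={{a,b},{b,d},{b,e},{a,b,g},{b,d,e},{b,e,g}} A25={{b},{a,b},{b,d},{b,e},{b,g},{a,b,g},{b,d,e},{b,e,g}} A26={{b,d},{b,d,e}} A34={{e},{a,e},{a,f},{a,g},{b,e},{d,e},{e,f},{e,g},{a,b,g},{a,e,f},{b,d,e},{b,e,g}} A35={{g},{a,g},{b,e},{b,g},{d,e},{e,g},{a,b,g},{b,d,e},{b,e,g}} A36={{d,e},{b,d,e}} A45={{d},{a,b},{a,g},{b,d},{b,e},{d,e},{e,g},{a,b,g},{b,d,e},{b,e,g}} A46={{d},{b,d},{d,e},{b,d,e}} A56={{d},{b,d},{d,e},{b,d,e}}
  A234={{b,e},{a,b,g},{b,d,e},{b,e,g}} A235={{b,e},{b,g},{a,b,g},{b,d,e},{b,e,g}} A236={{b,d,e}} A245={{a,b},{b,d},{b,e},{a,b,g},{b,d,e},{b,e,g}} A246={{b,d},{b,d,e}} A256={{b,d},{b,d,e}} A345={{a,g},{b,e},{d,e},{e,g},{a,b,g},{b,d,e},{b,e,g}} A346={{d,e},{b,d,e}} A356={{d,e},{b,d,e}} A456={{d},{b,d},{d,e},{b,d,e}}
  A2345={{b,e},{a,b,g},{b,d,e},{b,e,g}} A2346={{b,d,e}} A2356={{b,d,e}} A2456={{b,d},{b,d,e}} A3456={{d,e},{b,d,e}}
  A23456={{b,d,e}}
components per intersection:
  A1: {{c}}
  A2: {{b},{a,b},{b,d},{b,e},{b,g},{a,b,g},{b,d,e},{b,e,g}}
  A3: {{e},{f},{g},{a,e},{a,f},{a,g},{b,e},{b,g},{d,e},{e,f},{e,g},{a,b,g},{a,e,f},{b,d,e},{b,e,g}}
  A4: {{a},{d},{e},{a,b},{a,e},{a,f},{a,g},{b,d},{b,e},{d,e},{e,f},{e,g},{a,b,g},{a,e,f},{b,d,e},{b,e,g}}
  A5: {{b},{d},{g},{a,b},{a,g},{b,d},{b,e},{b,g},{d,e},{e,g},{a,b,g},{b,d,e},{b,e,g}}
  A6: {{c}} {{d},{b,d},{d,e},{b,d,e}}
  A16: {{c}}
  A23: {{b,e},{b,g},{a,b,g},{b,d,e},{b,e,g}}
  A24: {{a,b},{a,b,g}} {{b,d},{b,e},{b,d,e},{b,e,g}}
  A25: {{b},{a,b},{b,d},{b,e},{b,g},{a,b,g},{b,d,e},{b,e,g}}
  A26: {{b,d},{b,d,e}}
  A34: {{e},{a,e},{a,f},{b,e},{d,e},{e,f},{e,g},{a,e,f},{b,d,e},{b,e,g}} {{a,g},{a,b,g}}
  A35: {{g},{a,g},{b,e},{b,g},{d,e},{e,g},{a,b,g},{b,d,e},{b,e,g}}
  A36: {{d,e},{b,d,e}}
  A45: {{d},{b,d},{b,e},{d,e},{e,g},{b,d,e},{b,e,g}} {{a,b},{a,g},{a,b,g}}
  A46: {{d},{b,d},{d,e},{b,d,e}}
  A56: {{d},{b,d},{d,e},{b,d,e}}
  A234: {{b,e},{b,d,e},{b,e,g}} {{a,b,g}}
  A235: {{b,e},{b,g},{a,b,g},{b,d,e},{b,e,g}}
  A236: {{b,d,e}}
  A245: {{a,b},{a,b,g}} {{b,d},{b,e},{b,d,e},{b,e,g}}
  A246: {{b,d},{b,d,e}}
  A256: {{b,d},{b,d,e}}
  A345: {{a,g},{a,b,g}} {{b,e},{d,e},{e,g},{b,d,e},{b,e,g}}
  A346: {{d,e},{b,d,e}}
  A356: {{d,e},{b,d,e}}
  A456: {{d},{b,d},{d,e},{b,d,e}}
  A2345: {{b,e},{b,d,e},{b,e,g}} {{a,b,g}}
  A2346: {{b,d,e}}
  A2356: {{b,d,e}}
  A2456: {{b,d},{b,d,e}}
  A3456: {{d,e},{b,d,e}}
  A23456: {{b,d,e}}
C dims 7,14,13,6; δ0: rk 5, SNF 1^5; δ1: rk 8, SNF 1^8; δ2: rk 5, SNF 1^5
Ȟ^0 = (7 − 5) − 0 = 2, so Ȟ^0 ≅ Z^2
Ȟ^1 = (14 − 8) − 5 = 1, so Ȟ^1 ≅ Z
Ȟ^2 = (13 − 5) − 8 = 0, so Ȟ^2 ≅ 0


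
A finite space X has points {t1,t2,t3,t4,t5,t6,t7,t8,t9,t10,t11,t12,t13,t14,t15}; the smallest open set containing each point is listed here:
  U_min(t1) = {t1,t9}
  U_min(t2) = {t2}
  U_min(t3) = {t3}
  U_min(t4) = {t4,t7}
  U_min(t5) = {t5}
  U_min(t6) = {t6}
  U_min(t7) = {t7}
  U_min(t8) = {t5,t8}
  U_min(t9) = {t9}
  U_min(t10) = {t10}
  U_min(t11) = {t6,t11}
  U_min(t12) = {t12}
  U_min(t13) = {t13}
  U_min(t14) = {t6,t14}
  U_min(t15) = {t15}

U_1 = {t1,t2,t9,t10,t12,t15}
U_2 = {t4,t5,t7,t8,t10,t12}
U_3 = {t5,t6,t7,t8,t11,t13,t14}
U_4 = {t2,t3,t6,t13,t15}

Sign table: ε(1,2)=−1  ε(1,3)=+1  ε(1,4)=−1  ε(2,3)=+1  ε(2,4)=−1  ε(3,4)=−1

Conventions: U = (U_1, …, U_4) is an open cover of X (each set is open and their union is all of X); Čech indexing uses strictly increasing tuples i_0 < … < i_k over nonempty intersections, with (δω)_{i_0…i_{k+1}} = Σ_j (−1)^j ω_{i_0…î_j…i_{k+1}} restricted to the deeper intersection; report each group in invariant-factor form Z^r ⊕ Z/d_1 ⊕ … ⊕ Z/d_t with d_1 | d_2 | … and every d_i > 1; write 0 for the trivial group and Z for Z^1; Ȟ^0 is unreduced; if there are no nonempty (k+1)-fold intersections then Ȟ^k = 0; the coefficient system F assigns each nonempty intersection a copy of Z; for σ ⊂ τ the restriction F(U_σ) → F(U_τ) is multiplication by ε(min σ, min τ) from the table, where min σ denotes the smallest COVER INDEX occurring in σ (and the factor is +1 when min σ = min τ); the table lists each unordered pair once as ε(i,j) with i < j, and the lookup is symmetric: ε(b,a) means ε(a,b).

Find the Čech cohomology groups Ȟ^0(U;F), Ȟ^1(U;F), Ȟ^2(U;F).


Ȟ^0(U;F) ≅ 0,  Ȟ^1(U;F) ≅ Z/2,  Ȟ^2(U;F) ≅ 0

nonempty overlaps:
  U12={t10,t12} U14={t2,t15} U23={t5,t7,t8} U34={t6,t13}
C dims 4,4; δ0: rk 4, SNF 1^3·2
degree 0: 4−4−0 = 0 → Ȟ^0 ≅ 0
degree 1: 4−0−4 = 0 plus torsion [2] → Ȟ^1 ≅ Z/2
degree 2: 0−0−0 = 0 → Ȟ^2 ≅ 0


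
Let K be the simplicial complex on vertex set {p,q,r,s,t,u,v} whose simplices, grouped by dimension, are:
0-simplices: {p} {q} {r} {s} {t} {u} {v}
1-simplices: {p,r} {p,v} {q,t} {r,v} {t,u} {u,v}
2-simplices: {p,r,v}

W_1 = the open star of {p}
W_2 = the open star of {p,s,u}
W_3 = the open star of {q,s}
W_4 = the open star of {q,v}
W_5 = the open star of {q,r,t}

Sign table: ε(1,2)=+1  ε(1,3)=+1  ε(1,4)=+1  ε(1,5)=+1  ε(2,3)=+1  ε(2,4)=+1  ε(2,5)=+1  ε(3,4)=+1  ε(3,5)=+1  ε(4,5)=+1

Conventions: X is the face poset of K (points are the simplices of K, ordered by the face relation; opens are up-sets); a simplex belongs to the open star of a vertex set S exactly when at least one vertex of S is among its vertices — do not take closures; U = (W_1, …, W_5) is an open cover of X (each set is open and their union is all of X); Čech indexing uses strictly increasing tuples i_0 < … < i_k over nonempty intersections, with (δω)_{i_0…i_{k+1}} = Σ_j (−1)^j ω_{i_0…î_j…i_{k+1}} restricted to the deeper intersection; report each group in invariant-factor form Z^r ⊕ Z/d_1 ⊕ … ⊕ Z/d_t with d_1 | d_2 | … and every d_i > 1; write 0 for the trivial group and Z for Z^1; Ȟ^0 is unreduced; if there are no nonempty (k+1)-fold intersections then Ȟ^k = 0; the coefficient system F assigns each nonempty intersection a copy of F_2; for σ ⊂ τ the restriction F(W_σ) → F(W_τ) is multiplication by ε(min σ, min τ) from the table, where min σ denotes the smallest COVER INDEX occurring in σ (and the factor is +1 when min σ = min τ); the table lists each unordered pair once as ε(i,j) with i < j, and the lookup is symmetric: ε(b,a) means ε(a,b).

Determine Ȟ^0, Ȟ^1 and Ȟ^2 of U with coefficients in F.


nerve of the cover:
  W1={{p},{p,r},{p,v},{p,r,v}} W2={{p},{s},{u},{p,r},{p,v},{t,u},{u,v},{p,r,v}} W3={{q},{s},{q,t}} W4={{q},{v},{p,v},{q,t},{r,v},{u,v},{p,r,v}} W5={{q},{r},{t},{p,r},{q,t},{r,v},{t,u},{p,r,v}}
  W12={{p},{p,r},{p,v},{p,r,v}} W14={{p,v},{p,r,v}} W15={{p,r},{p,r,v}} W23={{s}} W24={{p,v},{u,v},{p,r,v}} W25={{p,r},{t,u},{p,r,v}} W34={{q},{q,t}} W35={{q},{q,t}} W45={{q},{q,t},{r,v},{p,r,v}}
  W124={{p,v},{p,r,v}} W125={{p,r},{p,r,v}} W145={{p,r,v}} W245={{p,r,v}} W345={{q},{q,t}}
  W1245={{p,r,v}}
C dims 5,9,5,1; δ0: rk_F2 4; δ1: rk_F2 4; δ2: rk_F2 1
Ȟ^0 = (5 − 4) − 0 = 1, so Ȟ^0 ≅ Z/2
Ȟ^1 = (9 − 4) − 4 = 1, so Ȟ^1 ≅ Z/2
Ȟ^2 = (5 − 1) − 4 = 0, so Ȟ^2 ≅ 0

Ȟ^0 = Z/2; Ȟ^1 = Z/2; Ȟ^2 = 0


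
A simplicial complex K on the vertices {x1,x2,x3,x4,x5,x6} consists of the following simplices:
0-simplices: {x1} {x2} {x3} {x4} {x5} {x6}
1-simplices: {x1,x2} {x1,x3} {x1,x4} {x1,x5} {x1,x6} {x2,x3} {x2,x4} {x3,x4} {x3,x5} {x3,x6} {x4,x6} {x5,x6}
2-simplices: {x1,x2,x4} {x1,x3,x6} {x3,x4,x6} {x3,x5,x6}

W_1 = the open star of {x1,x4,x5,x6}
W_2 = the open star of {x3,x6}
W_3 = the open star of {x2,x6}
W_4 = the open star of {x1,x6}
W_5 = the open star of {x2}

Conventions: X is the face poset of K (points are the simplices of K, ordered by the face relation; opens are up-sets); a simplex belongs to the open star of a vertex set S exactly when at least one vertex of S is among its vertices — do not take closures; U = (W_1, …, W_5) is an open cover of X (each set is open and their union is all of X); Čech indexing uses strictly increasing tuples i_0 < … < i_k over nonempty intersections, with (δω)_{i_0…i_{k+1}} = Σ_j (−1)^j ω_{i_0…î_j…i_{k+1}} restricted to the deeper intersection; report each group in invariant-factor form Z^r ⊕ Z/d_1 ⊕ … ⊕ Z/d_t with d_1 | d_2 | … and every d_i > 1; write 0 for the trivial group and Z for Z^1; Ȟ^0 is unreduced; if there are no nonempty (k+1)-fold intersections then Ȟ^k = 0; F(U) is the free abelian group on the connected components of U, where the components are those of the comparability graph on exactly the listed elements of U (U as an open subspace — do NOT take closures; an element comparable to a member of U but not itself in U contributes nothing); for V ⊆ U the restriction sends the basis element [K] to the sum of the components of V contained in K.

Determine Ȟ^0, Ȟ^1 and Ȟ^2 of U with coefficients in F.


Ȟ^0 = Z,  Ȟ^1 = Z,  Ȟ^2 = 0

nerve simplices:
  W1={{x1},{x4},{x5},{x6},{x1,x2},{x1,x3},{x1,x4},{x1,x5},{x1,x6},{x2,x4},{x3,x4},{x3,x5},{x3,x6},{x4,x6},{x5,x6},{x1,x2,x4},{x1,x3,x6},{x3,x4,x6},{x3,x5,x6}} W2={{x3},{x6},{x1,x3},{x1,x6},{x2,x3},{x3,x4},{x3,x5},{x3,x6},{x4,x6},{x5,x6},{x1,x3,x6},{x3,x4,x6},{x3,x5,x6}} W3={{x2},{x6},{x1,x2},{x1,x6},{x2,x3},{x2,x4},{x3,x6},{x4,x6},{x5,x6},{x1,x2,x4},{x1,x3,x6},{x3,x4,x6},{x3,x5,x6}} W4={{x1},{x6},{x1,x2},{x1,x3},{x1,x4},{x1,x5},{x1,x6},{x3,x6},{x4,x6},{x5,x6},{x1,x2,x4},{x1,x3,x6},{x3,x4,x6},{x3,x5,x6}} W5={{x2},{x1,x2},{x2,x3},{x2,x4},{x1,x2,x4}}
  W12={{x6},{x1,x3},{x1,x6},{x3,x4},{x3,x5},{x3,x6},{x4,x6},{x5,x6},{x1,x3,x6},{x3,x4,x6},{x3,x5,x6}} W13={{x6},{x1,x2},{x1,x6},{x2,x4},{x3,x6},{x4,x6},{x5,x6},{x1,x2,x4},{x1,x3,x6},{x3,x4,x6},{x3,x5,x6}} W14={{x1},{x6},{x1,x2},{x1,x3},{x1,x4},{x1,x5},{x1,x6},{x3,x6},{x4,x6},{x5,x6},{x1,x2,x4},{x1,x3,x6},{x3,x4,x6},{x3,x5,x6}} W15={{x1,x2},{x2,x4},{x1,x2,x4}} W23={{x6},{x1,x6},{x2,x3},{x3,x6},{x4,x6},{x5,x6},{x1,x3,x6},{x3,x4,x6},{x3,x5,x6}} W24={{x6},{x1,x3},{x1,x6},{x3,x6},{x4,x6},{x5,x6},{x1,x3,x6},{x3,x4,x6},{x3,x5,x6}} W25={{x2,x3}} W34={{x6},{x1,x2},{x1,x6},{x3,x6},{x4,x6},{x5,x6},{x1,x2,x4},{x1,x3,x6},{x3,x4,x6},{x3,x5,x6}} W35={{x2},{x1,x2},{x2,x3},{x2,x4},{x1,x2,x4}} W45={{x1,x2},{x1,x2,x4}}
  W123={{x6},{x1,x6},{x3,x6},{x4,x6},{x5,x6},{x1,x3,x6},{x3,x4,x6},{x3,x5,x6}} W124={{x6},{x1,x3},{x1,x6},{x3,x6},{x4,x6},{x5,x6},{x1,x3,x6},{x3,x4,x6},{x3,x5,x6}} W134={{x6},{x1,x2},{x1,x6},{x3,x6},{x4,x6},{x5,x6},{x1,x2,x4},{x1,x3,x6},{x3,x4,x6},{x3,x5,x6}} W135={{x1,x2},{x2,x4},{x1,x2,x4}} W145={{x1,x2},{x1,x2,x4}} W234={{x6},{x1,x6},{x3,x6},{x4,x6},{x5,x6},{x1,x3,x6},{x3,x4,x6},{x3,x5,x6}} W235={{x2,x3}} W345={{x1,x2},{x1,x2,x4}}
  W1234={{x6},{x1,x6},{x3,x6},{x4,x6},{x5,x6},{x1,x3,x6},{x3,x4,x6},{x3,x5,x6}} W1345={{x1,x2},{x1,x2,x4}}
components per intersection:
  W1: {{x1},{x4},{x5},{x6},{x1,x2},{x1,x3},{x1,x4},{x1,x5},{x1,x6},{x2,x4},{x3,x4},{x3,x5},{x3,x6},{x4,x6},{x5,x6},{x1,x2,x4},{x1,x3,x6},{x3,x4,x6},{x3,x5,x6}}
  W2: {{x3},{x6},{x1,x3},{x1,x6},{x2,x3},{x3,x4},{x3,x5},{x3,x6},{x4,x6},{x5,x6},{x1,x3,x6},{x3,x4,x6},{x3,x5,x6}}
  W3: {{x2},{x1,x2},{x2,x3},{x2,x4},{x1,x2,x4}} {{x6},{x1,x6},{x3,x6},{x4,x6},{x5,x6},{x1,x3,x6},{x3,x4,x6},{x3,x5,x6}}
  W4: {{x1},{x6},{x1,x2},{x1,x3},{x1,x4},{x1,x5},{x1,x6},{x3,x6},{x4,x6},{x5,x6},{x1,x2,x4},{x1,x3,x6},{x3,x4,x6},{x3,x5,x6}}
  W5: {{x2},{x1,x2},{x2,x3},{x2,x4},{x1,x2,x4}}
  W12: {{x6},{x1,x3},{x1,x6},{x3,x4},{x3,x5},{x3,x6},{x4,x6},{x5,x6},{x1,x3,x6},{x3,x4,x6},{x3,x5,x6}}
  W13: {{x6},{x1,x6},{x3,x6},{x4,x6},{x5,x6},{x1,x3,x6},{x3,x4,x6},{x3,x5,x6}} {{x1,x2},{x2,x4},{x1,x2,x4}}
  W14: {{x1},{x6},{x1,x2},{x1,x3},{x1,x4},{x1,x5},{x1,x6},{x3,x6},{x4,x6},{x5,x6},{x1,x2,x4},{x1,x3,x6},{x3,x4,x6},{x3,x5,x6}}
  W15: {{x1,x2},{x2,x4},{x1,x2,x4}}
  W23: {{x6},{x1,x6},{x3,x6},{x4,x6},{x5,x6},{x1,x3,x6},{x3,x4,x6},{x3,x5,x6}} {{x2,x3}}
  W24: {{x6},{x1,x3},{x1,x6},{x3,x6},{x4,x6},{x5,x6},{x1,x3,x6},{x3,x4,x6},{x3,x5,x6}}
  W25: {{x2,x3}}
  W34: {{x6},{x1,x6},{x3,x6},{x4,x6},{x5,x6},{x1,x3,x6},{x3,x4,x6},{x3,x5,x6}} {{x1,x2},{x1,x2,x4}}
  W35: {{x2},{x1,x2},{x2,x3},{x2,x4},{x1,x2,x4}}
  W45: {{x1,x2},{x1,x2,x4}}
  W123: {{x6},{x1,x6},{x3,x6},{x4,x6},{x5,x6},{x1,x3,x6},{x3,x4,x6},{x3,x5,x6}}
  W124: {{x6},{x1,x3},{x1,x6},{x3,x6},{x4,x6},{x5,x6},{x1,x3,x6},{x3,x4,x6},{x3,x5,x6}}
  W134: {{x6},{x1,x6},{x3,x6},{x4,x6},{x5,x6},{x1,x3,x6},{x3,x4,x6},{x3,x5,x6}} {{x1,x2},{x1,x2,x4}}
  W135: {{x1,x2},{x2,x4},{x1,x2,x4}}
  W145: {{x1,x2},{x1,x2,x4}}
  W234: {{x6},{x1,x6},{x3,x6},{x4,x6},{x5,x6},{x1,x3,x6},{x3,x4,x6},{x3,x5,x6}}
  W235: {{x2,x3}}
  W345: {{x1,x2},{x1,x2,x4}}
  W1234: {{x6},{x1,x6},{x3,x6},{x4,x6},{x5,x6},{x1,x3,x6},{x3,x4,x6},{x3,x5,x6}}
  W1345: {{x1,x2},{x1,x2,x4}}
C dims 6,13,9,2; δ0: rk 5, SNF 1^5; δ1: rk 7, SNF 1^7; δ2: rk 2, SNF 1^2
degree 0: 6−5−0 = 1 → Ȟ^0 ≅ Z
degree 1: 13−7−5 = 1 → Ȟ^1 ≅ Z
degree 2: 9−2−7 = 0 → Ȟ^2 ≅ 0


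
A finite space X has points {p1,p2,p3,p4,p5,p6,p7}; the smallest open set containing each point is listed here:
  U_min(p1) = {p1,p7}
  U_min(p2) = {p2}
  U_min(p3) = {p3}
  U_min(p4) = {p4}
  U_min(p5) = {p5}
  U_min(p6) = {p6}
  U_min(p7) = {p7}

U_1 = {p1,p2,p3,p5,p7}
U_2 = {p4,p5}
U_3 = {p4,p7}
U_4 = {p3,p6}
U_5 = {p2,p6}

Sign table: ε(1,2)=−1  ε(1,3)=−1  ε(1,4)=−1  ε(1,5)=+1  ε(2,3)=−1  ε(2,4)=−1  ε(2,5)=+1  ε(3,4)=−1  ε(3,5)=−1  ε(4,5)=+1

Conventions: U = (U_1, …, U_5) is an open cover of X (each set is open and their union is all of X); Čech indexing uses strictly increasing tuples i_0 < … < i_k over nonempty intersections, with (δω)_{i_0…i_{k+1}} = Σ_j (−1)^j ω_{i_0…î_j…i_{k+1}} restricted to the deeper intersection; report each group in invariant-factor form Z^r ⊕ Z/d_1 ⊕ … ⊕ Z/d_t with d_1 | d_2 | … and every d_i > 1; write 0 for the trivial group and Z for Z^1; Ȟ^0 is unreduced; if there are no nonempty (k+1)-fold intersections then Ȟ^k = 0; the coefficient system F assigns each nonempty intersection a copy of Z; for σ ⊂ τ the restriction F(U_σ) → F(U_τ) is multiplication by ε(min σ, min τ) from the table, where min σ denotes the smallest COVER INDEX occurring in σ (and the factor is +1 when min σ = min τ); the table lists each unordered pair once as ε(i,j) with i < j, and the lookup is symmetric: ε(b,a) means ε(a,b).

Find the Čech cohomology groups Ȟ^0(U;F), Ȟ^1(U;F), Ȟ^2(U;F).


Ȟ^0 = 0, Ȟ^1 = Z ⊕ Z/2, Ȟ^2 = 0

intersection data:
  U12={p5} U13={p7} U14={p3} U15={p2} U23={p4} U45={p6}
C dims 5,6; δ0: rk 5, SNF 1^4·2
Ȟ^0 = (5 − 5) − 0 = 0, so Ȟ^0 ≅ 0
Ȟ^1 = (6 − 0) − 5 = 1 plus torsion [2], so Ȟ^1 ≅ Z ⊕ Z/2
Ȟ^2 = (0 − 0) − 0 = 0, so Ȟ^2 ≅ 0


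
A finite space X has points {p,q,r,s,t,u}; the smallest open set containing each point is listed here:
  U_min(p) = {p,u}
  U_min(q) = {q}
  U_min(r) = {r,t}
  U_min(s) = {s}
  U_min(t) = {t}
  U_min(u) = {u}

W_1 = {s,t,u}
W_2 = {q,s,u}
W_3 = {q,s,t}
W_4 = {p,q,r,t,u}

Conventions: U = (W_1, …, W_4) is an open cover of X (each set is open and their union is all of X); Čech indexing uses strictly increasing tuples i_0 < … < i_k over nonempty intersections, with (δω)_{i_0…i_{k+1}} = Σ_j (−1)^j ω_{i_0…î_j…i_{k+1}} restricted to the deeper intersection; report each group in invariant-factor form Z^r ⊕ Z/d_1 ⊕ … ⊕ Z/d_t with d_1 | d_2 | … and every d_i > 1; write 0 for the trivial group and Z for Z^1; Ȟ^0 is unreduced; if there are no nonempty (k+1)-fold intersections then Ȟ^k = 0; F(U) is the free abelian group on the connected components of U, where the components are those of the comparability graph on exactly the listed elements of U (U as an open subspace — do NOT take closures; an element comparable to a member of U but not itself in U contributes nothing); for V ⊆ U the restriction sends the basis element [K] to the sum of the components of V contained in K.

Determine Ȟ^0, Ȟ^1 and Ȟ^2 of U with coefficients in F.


Ȟ^0 = Z^4,  Ȟ^1 = 0,  Ȟ^2 = 0

nonempty overlaps:
  W12={s,u} W13={s,t} W14={t,u} W23={q,s} W24={q,u} W34={q,t}
  W123={s} W124={u} W134={t} W234={q}
components per intersection:
  W1: {s} {t} {u}
  W2: {q} {s} {u}
  W3: {q} {s} {t}
  W4: {p,u} {q} {r,t}
  W12: {s} {u}
  W13: {s} {t}
  W14: {t} {u}
  W23: {q} {s}
  W24: {q} {u}
  W34: {q} {t}
  W123: {s}
  W124: {u}
  W134: {t}
  W234: {q}
C dims 12,12,4; δ0: rk 8, SNF 1^8; δ1: rk 4, SNF 1^4
degree 0: 12−8−0 = 4 → Ȟ^0 ≅ Z^4
degree 1: 12−4−8 = 0 → Ȟ^1 ≅ 0
degree 2: 4−0−4 = 0 → Ȟ^2 ≅ 0


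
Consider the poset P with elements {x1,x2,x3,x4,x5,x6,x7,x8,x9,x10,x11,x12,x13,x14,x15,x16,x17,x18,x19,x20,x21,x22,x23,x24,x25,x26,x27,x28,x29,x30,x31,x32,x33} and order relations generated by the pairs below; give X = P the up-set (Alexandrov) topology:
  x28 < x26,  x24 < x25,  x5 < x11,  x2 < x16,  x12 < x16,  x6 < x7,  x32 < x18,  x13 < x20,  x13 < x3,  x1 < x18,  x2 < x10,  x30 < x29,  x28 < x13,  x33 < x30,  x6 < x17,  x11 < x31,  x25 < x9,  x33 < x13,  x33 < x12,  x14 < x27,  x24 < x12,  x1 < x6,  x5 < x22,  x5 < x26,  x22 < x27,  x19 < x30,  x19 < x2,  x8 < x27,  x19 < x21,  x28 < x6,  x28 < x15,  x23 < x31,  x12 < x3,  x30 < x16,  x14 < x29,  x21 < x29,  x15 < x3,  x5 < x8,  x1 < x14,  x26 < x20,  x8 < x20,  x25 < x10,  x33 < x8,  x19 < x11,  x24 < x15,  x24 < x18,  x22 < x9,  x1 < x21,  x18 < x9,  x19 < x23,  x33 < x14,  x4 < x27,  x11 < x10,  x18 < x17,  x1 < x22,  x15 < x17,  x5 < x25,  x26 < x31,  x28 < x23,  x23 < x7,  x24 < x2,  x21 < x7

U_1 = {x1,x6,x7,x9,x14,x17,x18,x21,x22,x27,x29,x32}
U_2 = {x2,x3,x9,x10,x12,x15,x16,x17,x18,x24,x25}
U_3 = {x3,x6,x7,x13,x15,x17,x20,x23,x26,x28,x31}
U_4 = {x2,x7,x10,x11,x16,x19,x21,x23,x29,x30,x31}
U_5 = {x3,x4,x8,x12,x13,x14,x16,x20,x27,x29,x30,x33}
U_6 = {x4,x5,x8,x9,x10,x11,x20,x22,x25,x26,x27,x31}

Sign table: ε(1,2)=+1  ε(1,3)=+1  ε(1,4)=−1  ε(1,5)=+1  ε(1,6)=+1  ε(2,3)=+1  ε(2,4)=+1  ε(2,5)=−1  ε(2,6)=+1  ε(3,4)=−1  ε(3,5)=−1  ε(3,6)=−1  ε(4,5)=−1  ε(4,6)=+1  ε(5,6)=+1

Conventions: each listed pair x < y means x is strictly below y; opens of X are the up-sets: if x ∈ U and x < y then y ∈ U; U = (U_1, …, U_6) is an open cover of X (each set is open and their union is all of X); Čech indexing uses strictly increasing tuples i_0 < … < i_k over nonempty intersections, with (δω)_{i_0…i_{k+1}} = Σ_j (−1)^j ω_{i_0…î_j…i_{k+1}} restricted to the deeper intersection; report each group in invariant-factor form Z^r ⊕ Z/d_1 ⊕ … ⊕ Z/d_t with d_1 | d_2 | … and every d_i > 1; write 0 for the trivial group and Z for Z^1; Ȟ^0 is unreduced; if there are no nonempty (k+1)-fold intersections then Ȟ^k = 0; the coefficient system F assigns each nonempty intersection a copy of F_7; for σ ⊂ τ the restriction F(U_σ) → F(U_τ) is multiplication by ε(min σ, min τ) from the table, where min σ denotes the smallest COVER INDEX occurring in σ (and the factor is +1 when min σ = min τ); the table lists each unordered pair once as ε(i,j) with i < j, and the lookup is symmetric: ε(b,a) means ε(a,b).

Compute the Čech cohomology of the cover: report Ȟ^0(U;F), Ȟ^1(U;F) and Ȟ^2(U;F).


nerve of the cover:
  U12={x9,x17,x18} U13={x6,x7,x17} U14={x7,x21,x29} U15={x14,x27,x29} U16={x9,x22,x27} U23={x3,x15,x17} U24={x2,x10,x16} U25={x3,x12,x16} U26={x9,x10,x25} U34={x7,x23,x31} U35={x3,x13,x20} U36={x20,x26,x31} U45={x16,x29,x30} U46={x10,x11,x31} U56={x4,x8,x20,x27}
  U123={x17} U126={x9} U134={x7} U145={x29} U156={x27} U235={x3} U245={x16} U246={x10} U346={x31} U356={x20}
C dims 6,15,10; δ0: rk_F7 6; δ1: rk_F7 9
Ȟ^0 = (6 − 6) − 0 = 0, so Ȟ^0 ≅ 0
Ȟ^1 = (15 − 9) − 6 = 0, so Ȟ^1 ≅ 0
Ȟ^2 = (10 − 0) − 9 = 1, so Ȟ^2 ≅ Z/7

Ȟ^0 = 0, Ȟ^1 = 0 and Ȟ^2 = Z/7
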